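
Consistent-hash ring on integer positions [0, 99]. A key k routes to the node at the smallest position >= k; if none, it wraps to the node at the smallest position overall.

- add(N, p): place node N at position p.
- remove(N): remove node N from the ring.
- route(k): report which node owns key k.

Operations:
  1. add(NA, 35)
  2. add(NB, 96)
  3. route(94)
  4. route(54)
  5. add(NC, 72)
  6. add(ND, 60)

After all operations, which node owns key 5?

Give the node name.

Op 1: add NA@35 -> ring=[35:NA]
Op 2: add NB@96 -> ring=[35:NA,96:NB]
Op 3: route key 94: smallest pos >= 94 is 96 -> NB
Op 4: route key 54: smallest pos >= 54 is 96 -> NB
Op 5: add NC@72 -> ring=[35:NA,72:NC,96:NB]
Op 6: add ND@60 -> ring=[35:NA,60:ND,72:NC,96:NB]
Final route key 5: smallest pos >= 5 is 35 -> NA

Answer: NA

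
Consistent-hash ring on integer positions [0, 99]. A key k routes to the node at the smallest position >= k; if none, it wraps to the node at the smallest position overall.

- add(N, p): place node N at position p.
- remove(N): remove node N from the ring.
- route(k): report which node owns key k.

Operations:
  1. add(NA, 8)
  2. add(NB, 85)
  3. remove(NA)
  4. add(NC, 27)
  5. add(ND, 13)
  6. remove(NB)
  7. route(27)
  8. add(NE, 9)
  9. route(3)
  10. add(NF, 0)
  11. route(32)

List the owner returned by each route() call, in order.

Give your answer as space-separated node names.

Op 1: add NA@8 -> ring=[8:NA]
Op 2: add NB@85 -> ring=[8:NA,85:NB]
Op 3: remove NA -> ring=[85:NB]
Op 4: add NC@27 -> ring=[27:NC,85:NB]
Op 5: add ND@13 -> ring=[13:ND,27:NC,85:NB]
Op 6: remove NB -> ring=[13:ND,27:NC]
Op 7: route key 27: smallest pos >= 27 is 27 -> NC
Op 8: add NE@9 -> ring=[9:NE,13:ND,27:NC]
Op 9: route key 3: smallest pos >= 3 is 9 -> NE
Op 10: add NF@0 -> ring=[0:NF,9:NE,13:ND,27:NC]
Op 11: route key 32: none >= 32, wrap to smallest pos 0 -> NF

Answer: NC NE NF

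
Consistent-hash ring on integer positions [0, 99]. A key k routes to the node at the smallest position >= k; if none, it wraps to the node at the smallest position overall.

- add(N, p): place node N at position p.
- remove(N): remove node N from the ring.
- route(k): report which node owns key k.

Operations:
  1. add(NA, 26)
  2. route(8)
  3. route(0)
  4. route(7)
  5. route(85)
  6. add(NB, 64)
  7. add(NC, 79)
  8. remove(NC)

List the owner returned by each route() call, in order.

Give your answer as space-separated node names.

Op 1: add NA@26 -> ring=[26:NA]
Op 2: route key 8: smallest pos >= 8 is 26 -> NA
Op 3: route key 0: smallest pos >= 0 is 26 -> NA
Op 4: route key 7: smallest pos >= 7 is 26 -> NA
Op 5: route key 85: none >= 85, wrap to smallest pos 26 -> NA
Op 6: add NB@64 -> ring=[26:NA,64:NB]
Op 7: add NC@79 -> ring=[26:NA,64:NB,79:NC]
Op 8: remove NC -> ring=[26:NA,64:NB]

Answer: NA NA NA NA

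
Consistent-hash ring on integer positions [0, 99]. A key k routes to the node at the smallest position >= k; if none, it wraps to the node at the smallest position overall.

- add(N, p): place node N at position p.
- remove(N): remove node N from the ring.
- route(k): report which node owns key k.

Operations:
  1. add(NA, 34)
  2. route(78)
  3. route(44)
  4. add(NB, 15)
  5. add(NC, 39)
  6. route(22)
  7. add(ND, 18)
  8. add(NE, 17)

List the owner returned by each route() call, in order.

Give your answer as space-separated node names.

Answer: NA NA NA

Derivation:
Op 1: add NA@34 -> ring=[34:NA]
Op 2: route key 78: none >= 78, wrap to smallest pos 34 -> NA
Op 3: route key 44: none >= 44, wrap to smallest pos 34 -> NA
Op 4: add NB@15 -> ring=[15:NB,34:NA]
Op 5: add NC@39 -> ring=[15:NB,34:NA,39:NC]
Op 6: route key 22: smallest pos >= 22 is 34 -> NA
Op 7: add ND@18 -> ring=[15:NB,18:ND,34:NA,39:NC]
Op 8: add NE@17 -> ring=[15:NB,17:NE,18:ND,34:NA,39:NC]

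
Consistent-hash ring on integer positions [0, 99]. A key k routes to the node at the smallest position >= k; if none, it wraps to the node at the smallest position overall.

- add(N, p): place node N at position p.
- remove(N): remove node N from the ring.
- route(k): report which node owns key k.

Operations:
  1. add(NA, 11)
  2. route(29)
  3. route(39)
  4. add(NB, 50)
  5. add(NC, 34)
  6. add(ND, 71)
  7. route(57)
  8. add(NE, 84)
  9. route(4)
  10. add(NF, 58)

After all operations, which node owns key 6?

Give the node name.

Answer: NA

Derivation:
Op 1: add NA@11 -> ring=[11:NA]
Op 2: route key 29: none >= 29, wrap to smallest pos 11 -> NA
Op 3: route key 39: none >= 39, wrap to smallest pos 11 -> NA
Op 4: add NB@50 -> ring=[11:NA,50:NB]
Op 5: add NC@34 -> ring=[11:NA,34:NC,50:NB]
Op 6: add ND@71 -> ring=[11:NA,34:NC,50:NB,71:ND]
Op 7: route key 57: smallest pos >= 57 is 71 -> ND
Op 8: add NE@84 -> ring=[11:NA,34:NC,50:NB,71:ND,84:NE]
Op 9: route key 4: smallest pos >= 4 is 11 -> NA
Op 10: add NF@58 -> ring=[11:NA,34:NC,50:NB,58:NF,71:ND,84:NE]
Final route key 6: smallest pos >= 6 is 11 -> NA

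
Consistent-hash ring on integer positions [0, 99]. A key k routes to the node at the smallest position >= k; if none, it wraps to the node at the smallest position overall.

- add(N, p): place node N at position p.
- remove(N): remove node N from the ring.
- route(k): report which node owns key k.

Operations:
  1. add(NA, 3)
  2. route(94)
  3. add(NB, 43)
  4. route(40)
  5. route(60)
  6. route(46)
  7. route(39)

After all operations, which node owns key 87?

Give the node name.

Answer: NA

Derivation:
Op 1: add NA@3 -> ring=[3:NA]
Op 2: route key 94: none >= 94, wrap to smallest pos 3 -> NA
Op 3: add NB@43 -> ring=[3:NA,43:NB]
Op 4: route key 40: smallest pos >= 40 is 43 -> NB
Op 5: route key 60: none >= 60, wrap to smallest pos 3 -> NA
Op 6: route key 46: none >= 46, wrap to smallest pos 3 -> NA
Op 7: route key 39: smallest pos >= 39 is 43 -> NB
Final route key 87: none >= 87, wrap to smallest pos 3 -> NA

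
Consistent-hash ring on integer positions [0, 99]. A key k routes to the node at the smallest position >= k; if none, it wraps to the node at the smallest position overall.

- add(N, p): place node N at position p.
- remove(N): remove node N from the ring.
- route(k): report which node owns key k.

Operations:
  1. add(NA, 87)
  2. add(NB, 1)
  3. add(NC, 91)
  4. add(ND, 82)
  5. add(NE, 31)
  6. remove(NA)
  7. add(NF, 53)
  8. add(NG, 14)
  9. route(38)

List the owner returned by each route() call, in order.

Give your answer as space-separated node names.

Answer: NF

Derivation:
Op 1: add NA@87 -> ring=[87:NA]
Op 2: add NB@1 -> ring=[1:NB,87:NA]
Op 3: add NC@91 -> ring=[1:NB,87:NA,91:NC]
Op 4: add ND@82 -> ring=[1:NB,82:ND,87:NA,91:NC]
Op 5: add NE@31 -> ring=[1:NB,31:NE,82:ND,87:NA,91:NC]
Op 6: remove NA -> ring=[1:NB,31:NE,82:ND,91:NC]
Op 7: add NF@53 -> ring=[1:NB,31:NE,53:NF,82:ND,91:NC]
Op 8: add NG@14 -> ring=[1:NB,14:NG,31:NE,53:NF,82:ND,91:NC]
Op 9: route key 38: smallest pos >= 38 is 53 -> NF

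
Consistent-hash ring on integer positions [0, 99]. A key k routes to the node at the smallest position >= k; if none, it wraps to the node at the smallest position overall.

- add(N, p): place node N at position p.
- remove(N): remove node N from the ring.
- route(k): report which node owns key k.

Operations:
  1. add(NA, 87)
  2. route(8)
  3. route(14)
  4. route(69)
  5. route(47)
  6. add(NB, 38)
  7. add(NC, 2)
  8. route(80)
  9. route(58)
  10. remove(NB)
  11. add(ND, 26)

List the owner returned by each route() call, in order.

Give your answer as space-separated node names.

Op 1: add NA@87 -> ring=[87:NA]
Op 2: route key 8: smallest pos >= 8 is 87 -> NA
Op 3: route key 14: smallest pos >= 14 is 87 -> NA
Op 4: route key 69: smallest pos >= 69 is 87 -> NA
Op 5: route key 47: smallest pos >= 47 is 87 -> NA
Op 6: add NB@38 -> ring=[38:NB,87:NA]
Op 7: add NC@2 -> ring=[2:NC,38:NB,87:NA]
Op 8: route key 80: smallest pos >= 80 is 87 -> NA
Op 9: route key 58: smallest pos >= 58 is 87 -> NA
Op 10: remove NB -> ring=[2:NC,87:NA]
Op 11: add ND@26 -> ring=[2:NC,26:ND,87:NA]

Answer: NA NA NA NA NA NA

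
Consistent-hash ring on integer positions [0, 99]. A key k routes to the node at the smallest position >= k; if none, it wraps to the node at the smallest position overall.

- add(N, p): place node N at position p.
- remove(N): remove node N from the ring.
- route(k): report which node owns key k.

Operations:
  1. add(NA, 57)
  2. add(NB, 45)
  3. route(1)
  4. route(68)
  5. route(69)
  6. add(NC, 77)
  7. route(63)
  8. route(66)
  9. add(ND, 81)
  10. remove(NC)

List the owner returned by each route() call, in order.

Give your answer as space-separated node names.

Op 1: add NA@57 -> ring=[57:NA]
Op 2: add NB@45 -> ring=[45:NB,57:NA]
Op 3: route key 1: smallest pos >= 1 is 45 -> NB
Op 4: route key 68: none >= 68, wrap to smallest pos 45 -> NB
Op 5: route key 69: none >= 69, wrap to smallest pos 45 -> NB
Op 6: add NC@77 -> ring=[45:NB,57:NA,77:NC]
Op 7: route key 63: smallest pos >= 63 is 77 -> NC
Op 8: route key 66: smallest pos >= 66 is 77 -> NC
Op 9: add ND@81 -> ring=[45:NB,57:NA,77:NC,81:ND]
Op 10: remove NC -> ring=[45:NB,57:NA,81:ND]

Answer: NB NB NB NC NC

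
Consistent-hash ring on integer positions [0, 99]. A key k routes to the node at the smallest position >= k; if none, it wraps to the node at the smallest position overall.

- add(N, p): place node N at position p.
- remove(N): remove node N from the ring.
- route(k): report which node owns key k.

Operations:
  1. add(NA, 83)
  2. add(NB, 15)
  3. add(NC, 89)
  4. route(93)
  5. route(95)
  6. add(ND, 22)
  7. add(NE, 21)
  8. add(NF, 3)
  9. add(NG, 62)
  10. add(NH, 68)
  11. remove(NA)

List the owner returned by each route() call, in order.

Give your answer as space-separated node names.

Answer: NB NB

Derivation:
Op 1: add NA@83 -> ring=[83:NA]
Op 2: add NB@15 -> ring=[15:NB,83:NA]
Op 3: add NC@89 -> ring=[15:NB,83:NA,89:NC]
Op 4: route key 93: none >= 93, wrap to smallest pos 15 -> NB
Op 5: route key 95: none >= 95, wrap to smallest pos 15 -> NB
Op 6: add ND@22 -> ring=[15:NB,22:ND,83:NA,89:NC]
Op 7: add NE@21 -> ring=[15:NB,21:NE,22:ND,83:NA,89:NC]
Op 8: add NF@3 -> ring=[3:NF,15:NB,21:NE,22:ND,83:NA,89:NC]
Op 9: add NG@62 -> ring=[3:NF,15:NB,21:NE,22:ND,62:NG,83:NA,89:NC]
Op 10: add NH@68 -> ring=[3:NF,15:NB,21:NE,22:ND,62:NG,68:NH,83:NA,89:NC]
Op 11: remove NA -> ring=[3:NF,15:NB,21:NE,22:ND,62:NG,68:NH,89:NC]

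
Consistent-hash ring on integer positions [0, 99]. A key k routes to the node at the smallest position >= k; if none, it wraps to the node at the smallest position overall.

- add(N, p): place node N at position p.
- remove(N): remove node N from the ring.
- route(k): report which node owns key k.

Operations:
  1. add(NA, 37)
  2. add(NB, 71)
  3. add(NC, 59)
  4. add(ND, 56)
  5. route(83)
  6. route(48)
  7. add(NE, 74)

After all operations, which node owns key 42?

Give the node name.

Op 1: add NA@37 -> ring=[37:NA]
Op 2: add NB@71 -> ring=[37:NA,71:NB]
Op 3: add NC@59 -> ring=[37:NA,59:NC,71:NB]
Op 4: add ND@56 -> ring=[37:NA,56:ND,59:NC,71:NB]
Op 5: route key 83: none >= 83, wrap to smallest pos 37 -> NA
Op 6: route key 48: smallest pos >= 48 is 56 -> ND
Op 7: add NE@74 -> ring=[37:NA,56:ND,59:NC,71:NB,74:NE]
Final route key 42: smallest pos >= 42 is 56 -> ND

Answer: ND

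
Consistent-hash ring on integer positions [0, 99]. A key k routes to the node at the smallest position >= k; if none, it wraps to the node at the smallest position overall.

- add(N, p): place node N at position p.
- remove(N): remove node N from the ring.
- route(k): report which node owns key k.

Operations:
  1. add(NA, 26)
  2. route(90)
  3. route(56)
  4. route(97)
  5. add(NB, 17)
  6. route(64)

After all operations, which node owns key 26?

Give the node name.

Op 1: add NA@26 -> ring=[26:NA]
Op 2: route key 90: none >= 90, wrap to smallest pos 26 -> NA
Op 3: route key 56: none >= 56, wrap to smallest pos 26 -> NA
Op 4: route key 97: none >= 97, wrap to smallest pos 26 -> NA
Op 5: add NB@17 -> ring=[17:NB,26:NA]
Op 6: route key 64: none >= 64, wrap to smallest pos 17 -> NB
Final route key 26: smallest pos >= 26 is 26 -> NA

Answer: NA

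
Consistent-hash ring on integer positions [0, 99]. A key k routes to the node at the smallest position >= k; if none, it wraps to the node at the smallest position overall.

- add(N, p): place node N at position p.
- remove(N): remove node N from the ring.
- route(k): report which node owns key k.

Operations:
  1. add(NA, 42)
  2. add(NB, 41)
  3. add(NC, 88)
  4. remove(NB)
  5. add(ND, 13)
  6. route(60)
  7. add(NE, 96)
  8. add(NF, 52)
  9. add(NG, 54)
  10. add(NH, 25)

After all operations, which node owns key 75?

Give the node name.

Answer: NC

Derivation:
Op 1: add NA@42 -> ring=[42:NA]
Op 2: add NB@41 -> ring=[41:NB,42:NA]
Op 3: add NC@88 -> ring=[41:NB,42:NA,88:NC]
Op 4: remove NB -> ring=[42:NA,88:NC]
Op 5: add ND@13 -> ring=[13:ND,42:NA,88:NC]
Op 6: route key 60: smallest pos >= 60 is 88 -> NC
Op 7: add NE@96 -> ring=[13:ND,42:NA,88:NC,96:NE]
Op 8: add NF@52 -> ring=[13:ND,42:NA,52:NF,88:NC,96:NE]
Op 9: add NG@54 -> ring=[13:ND,42:NA,52:NF,54:NG,88:NC,96:NE]
Op 10: add NH@25 -> ring=[13:ND,25:NH,42:NA,52:NF,54:NG,88:NC,96:NE]
Final route key 75: smallest pos >= 75 is 88 -> NC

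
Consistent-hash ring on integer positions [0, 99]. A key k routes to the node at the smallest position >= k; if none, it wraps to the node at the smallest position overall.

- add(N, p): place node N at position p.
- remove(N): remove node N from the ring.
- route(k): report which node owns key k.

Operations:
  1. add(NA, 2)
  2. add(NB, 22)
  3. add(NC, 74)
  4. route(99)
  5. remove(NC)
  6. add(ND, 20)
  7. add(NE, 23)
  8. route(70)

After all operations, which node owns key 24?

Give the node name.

Op 1: add NA@2 -> ring=[2:NA]
Op 2: add NB@22 -> ring=[2:NA,22:NB]
Op 3: add NC@74 -> ring=[2:NA,22:NB,74:NC]
Op 4: route key 99: none >= 99, wrap to smallest pos 2 -> NA
Op 5: remove NC -> ring=[2:NA,22:NB]
Op 6: add ND@20 -> ring=[2:NA,20:ND,22:NB]
Op 7: add NE@23 -> ring=[2:NA,20:ND,22:NB,23:NE]
Op 8: route key 70: none >= 70, wrap to smallest pos 2 -> NA
Final route key 24: none >= 24, wrap to smallest pos 2 -> NA

Answer: NA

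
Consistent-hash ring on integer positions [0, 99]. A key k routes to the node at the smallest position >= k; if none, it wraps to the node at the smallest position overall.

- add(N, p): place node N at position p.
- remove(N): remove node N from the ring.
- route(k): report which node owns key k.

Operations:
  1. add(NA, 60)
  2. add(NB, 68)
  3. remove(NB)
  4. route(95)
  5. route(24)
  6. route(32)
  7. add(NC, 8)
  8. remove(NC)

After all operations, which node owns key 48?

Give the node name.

Op 1: add NA@60 -> ring=[60:NA]
Op 2: add NB@68 -> ring=[60:NA,68:NB]
Op 3: remove NB -> ring=[60:NA]
Op 4: route key 95: none >= 95, wrap to smallest pos 60 -> NA
Op 5: route key 24: smallest pos >= 24 is 60 -> NA
Op 6: route key 32: smallest pos >= 32 is 60 -> NA
Op 7: add NC@8 -> ring=[8:NC,60:NA]
Op 8: remove NC -> ring=[60:NA]
Final route key 48: smallest pos >= 48 is 60 -> NA

Answer: NA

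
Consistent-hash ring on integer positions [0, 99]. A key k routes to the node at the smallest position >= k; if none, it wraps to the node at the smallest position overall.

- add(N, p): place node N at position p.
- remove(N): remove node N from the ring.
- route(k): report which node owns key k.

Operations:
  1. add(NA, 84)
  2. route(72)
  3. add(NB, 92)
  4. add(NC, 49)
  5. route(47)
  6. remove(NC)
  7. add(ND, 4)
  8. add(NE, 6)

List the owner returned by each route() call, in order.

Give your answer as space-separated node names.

Op 1: add NA@84 -> ring=[84:NA]
Op 2: route key 72: smallest pos >= 72 is 84 -> NA
Op 3: add NB@92 -> ring=[84:NA,92:NB]
Op 4: add NC@49 -> ring=[49:NC,84:NA,92:NB]
Op 5: route key 47: smallest pos >= 47 is 49 -> NC
Op 6: remove NC -> ring=[84:NA,92:NB]
Op 7: add ND@4 -> ring=[4:ND,84:NA,92:NB]
Op 8: add NE@6 -> ring=[4:ND,6:NE,84:NA,92:NB]

Answer: NA NC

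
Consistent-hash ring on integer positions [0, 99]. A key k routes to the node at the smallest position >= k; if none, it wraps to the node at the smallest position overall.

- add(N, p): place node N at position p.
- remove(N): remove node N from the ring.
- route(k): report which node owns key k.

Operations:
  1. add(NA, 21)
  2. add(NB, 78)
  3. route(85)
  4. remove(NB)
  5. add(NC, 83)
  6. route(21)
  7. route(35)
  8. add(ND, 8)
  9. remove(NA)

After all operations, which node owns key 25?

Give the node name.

Op 1: add NA@21 -> ring=[21:NA]
Op 2: add NB@78 -> ring=[21:NA,78:NB]
Op 3: route key 85: none >= 85, wrap to smallest pos 21 -> NA
Op 4: remove NB -> ring=[21:NA]
Op 5: add NC@83 -> ring=[21:NA,83:NC]
Op 6: route key 21: smallest pos >= 21 is 21 -> NA
Op 7: route key 35: smallest pos >= 35 is 83 -> NC
Op 8: add ND@8 -> ring=[8:ND,21:NA,83:NC]
Op 9: remove NA -> ring=[8:ND,83:NC]
Final route key 25: smallest pos >= 25 is 83 -> NC

Answer: NC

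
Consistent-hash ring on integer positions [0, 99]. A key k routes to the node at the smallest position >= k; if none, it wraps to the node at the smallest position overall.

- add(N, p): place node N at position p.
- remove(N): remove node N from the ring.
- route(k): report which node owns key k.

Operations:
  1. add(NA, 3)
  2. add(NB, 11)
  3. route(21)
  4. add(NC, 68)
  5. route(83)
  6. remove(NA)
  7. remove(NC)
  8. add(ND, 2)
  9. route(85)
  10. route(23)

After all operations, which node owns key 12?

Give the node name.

Op 1: add NA@3 -> ring=[3:NA]
Op 2: add NB@11 -> ring=[3:NA,11:NB]
Op 3: route key 21: none >= 21, wrap to smallest pos 3 -> NA
Op 4: add NC@68 -> ring=[3:NA,11:NB,68:NC]
Op 5: route key 83: none >= 83, wrap to smallest pos 3 -> NA
Op 6: remove NA -> ring=[11:NB,68:NC]
Op 7: remove NC -> ring=[11:NB]
Op 8: add ND@2 -> ring=[2:ND,11:NB]
Op 9: route key 85: none >= 85, wrap to smallest pos 2 -> ND
Op 10: route key 23: none >= 23, wrap to smallest pos 2 -> ND
Final route key 12: none >= 12, wrap to smallest pos 2 -> ND

Answer: ND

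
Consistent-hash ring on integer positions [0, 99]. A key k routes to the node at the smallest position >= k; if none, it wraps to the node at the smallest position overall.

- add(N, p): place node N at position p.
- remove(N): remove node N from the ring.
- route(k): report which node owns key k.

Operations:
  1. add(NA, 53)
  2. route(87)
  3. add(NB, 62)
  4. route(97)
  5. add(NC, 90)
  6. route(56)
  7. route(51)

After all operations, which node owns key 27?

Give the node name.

Answer: NA

Derivation:
Op 1: add NA@53 -> ring=[53:NA]
Op 2: route key 87: none >= 87, wrap to smallest pos 53 -> NA
Op 3: add NB@62 -> ring=[53:NA,62:NB]
Op 4: route key 97: none >= 97, wrap to smallest pos 53 -> NA
Op 5: add NC@90 -> ring=[53:NA,62:NB,90:NC]
Op 6: route key 56: smallest pos >= 56 is 62 -> NB
Op 7: route key 51: smallest pos >= 51 is 53 -> NA
Final route key 27: smallest pos >= 27 is 53 -> NA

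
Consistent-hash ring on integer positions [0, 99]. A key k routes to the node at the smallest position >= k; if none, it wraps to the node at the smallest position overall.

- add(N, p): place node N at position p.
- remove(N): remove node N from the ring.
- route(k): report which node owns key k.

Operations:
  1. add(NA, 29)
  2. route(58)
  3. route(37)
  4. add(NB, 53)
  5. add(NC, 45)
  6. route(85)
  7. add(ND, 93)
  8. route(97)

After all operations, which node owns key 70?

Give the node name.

Op 1: add NA@29 -> ring=[29:NA]
Op 2: route key 58: none >= 58, wrap to smallest pos 29 -> NA
Op 3: route key 37: none >= 37, wrap to smallest pos 29 -> NA
Op 4: add NB@53 -> ring=[29:NA,53:NB]
Op 5: add NC@45 -> ring=[29:NA,45:NC,53:NB]
Op 6: route key 85: none >= 85, wrap to smallest pos 29 -> NA
Op 7: add ND@93 -> ring=[29:NA,45:NC,53:NB,93:ND]
Op 8: route key 97: none >= 97, wrap to smallest pos 29 -> NA
Final route key 70: smallest pos >= 70 is 93 -> ND

Answer: ND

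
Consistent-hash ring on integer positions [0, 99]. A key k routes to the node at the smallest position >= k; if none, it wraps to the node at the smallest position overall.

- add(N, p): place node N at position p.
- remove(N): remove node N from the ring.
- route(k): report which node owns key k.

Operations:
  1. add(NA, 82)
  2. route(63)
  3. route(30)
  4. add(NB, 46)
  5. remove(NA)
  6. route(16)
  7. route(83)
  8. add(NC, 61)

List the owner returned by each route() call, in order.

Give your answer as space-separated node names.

Answer: NA NA NB NB

Derivation:
Op 1: add NA@82 -> ring=[82:NA]
Op 2: route key 63: smallest pos >= 63 is 82 -> NA
Op 3: route key 30: smallest pos >= 30 is 82 -> NA
Op 4: add NB@46 -> ring=[46:NB,82:NA]
Op 5: remove NA -> ring=[46:NB]
Op 6: route key 16: smallest pos >= 16 is 46 -> NB
Op 7: route key 83: none >= 83, wrap to smallest pos 46 -> NB
Op 8: add NC@61 -> ring=[46:NB,61:NC]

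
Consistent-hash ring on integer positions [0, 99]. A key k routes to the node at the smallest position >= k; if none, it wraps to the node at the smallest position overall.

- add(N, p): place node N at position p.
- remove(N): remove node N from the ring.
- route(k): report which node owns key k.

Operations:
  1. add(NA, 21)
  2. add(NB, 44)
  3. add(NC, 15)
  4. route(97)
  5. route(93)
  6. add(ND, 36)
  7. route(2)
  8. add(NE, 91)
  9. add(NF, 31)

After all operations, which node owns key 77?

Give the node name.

Answer: NE

Derivation:
Op 1: add NA@21 -> ring=[21:NA]
Op 2: add NB@44 -> ring=[21:NA,44:NB]
Op 3: add NC@15 -> ring=[15:NC,21:NA,44:NB]
Op 4: route key 97: none >= 97, wrap to smallest pos 15 -> NC
Op 5: route key 93: none >= 93, wrap to smallest pos 15 -> NC
Op 6: add ND@36 -> ring=[15:NC,21:NA,36:ND,44:NB]
Op 7: route key 2: smallest pos >= 2 is 15 -> NC
Op 8: add NE@91 -> ring=[15:NC,21:NA,36:ND,44:NB,91:NE]
Op 9: add NF@31 -> ring=[15:NC,21:NA,31:NF,36:ND,44:NB,91:NE]
Final route key 77: smallest pos >= 77 is 91 -> NE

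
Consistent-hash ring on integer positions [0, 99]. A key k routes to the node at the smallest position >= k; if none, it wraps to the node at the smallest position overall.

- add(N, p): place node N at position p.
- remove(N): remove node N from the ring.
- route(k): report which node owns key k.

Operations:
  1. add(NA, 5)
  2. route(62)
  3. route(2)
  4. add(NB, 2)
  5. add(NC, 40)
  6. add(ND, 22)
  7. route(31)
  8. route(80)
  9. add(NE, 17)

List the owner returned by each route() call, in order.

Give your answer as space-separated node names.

Op 1: add NA@5 -> ring=[5:NA]
Op 2: route key 62: none >= 62, wrap to smallest pos 5 -> NA
Op 3: route key 2: smallest pos >= 2 is 5 -> NA
Op 4: add NB@2 -> ring=[2:NB,5:NA]
Op 5: add NC@40 -> ring=[2:NB,5:NA,40:NC]
Op 6: add ND@22 -> ring=[2:NB,5:NA,22:ND,40:NC]
Op 7: route key 31: smallest pos >= 31 is 40 -> NC
Op 8: route key 80: none >= 80, wrap to smallest pos 2 -> NB
Op 9: add NE@17 -> ring=[2:NB,5:NA,17:NE,22:ND,40:NC]

Answer: NA NA NC NB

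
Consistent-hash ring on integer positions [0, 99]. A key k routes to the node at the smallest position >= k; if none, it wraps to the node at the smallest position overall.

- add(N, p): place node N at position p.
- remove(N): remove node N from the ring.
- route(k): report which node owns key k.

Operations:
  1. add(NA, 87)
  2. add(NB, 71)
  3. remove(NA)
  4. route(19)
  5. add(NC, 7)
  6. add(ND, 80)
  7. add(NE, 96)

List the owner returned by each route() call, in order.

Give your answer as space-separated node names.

Answer: NB

Derivation:
Op 1: add NA@87 -> ring=[87:NA]
Op 2: add NB@71 -> ring=[71:NB,87:NA]
Op 3: remove NA -> ring=[71:NB]
Op 4: route key 19: smallest pos >= 19 is 71 -> NB
Op 5: add NC@7 -> ring=[7:NC,71:NB]
Op 6: add ND@80 -> ring=[7:NC,71:NB,80:ND]
Op 7: add NE@96 -> ring=[7:NC,71:NB,80:ND,96:NE]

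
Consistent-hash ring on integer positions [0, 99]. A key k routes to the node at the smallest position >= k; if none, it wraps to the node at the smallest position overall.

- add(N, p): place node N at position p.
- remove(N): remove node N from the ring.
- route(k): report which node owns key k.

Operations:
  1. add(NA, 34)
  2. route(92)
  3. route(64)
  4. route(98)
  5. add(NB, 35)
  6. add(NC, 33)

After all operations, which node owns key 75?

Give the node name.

Op 1: add NA@34 -> ring=[34:NA]
Op 2: route key 92: none >= 92, wrap to smallest pos 34 -> NA
Op 3: route key 64: none >= 64, wrap to smallest pos 34 -> NA
Op 4: route key 98: none >= 98, wrap to smallest pos 34 -> NA
Op 5: add NB@35 -> ring=[34:NA,35:NB]
Op 6: add NC@33 -> ring=[33:NC,34:NA,35:NB]
Final route key 75: none >= 75, wrap to smallest pos 33 -> NC

Answer: NC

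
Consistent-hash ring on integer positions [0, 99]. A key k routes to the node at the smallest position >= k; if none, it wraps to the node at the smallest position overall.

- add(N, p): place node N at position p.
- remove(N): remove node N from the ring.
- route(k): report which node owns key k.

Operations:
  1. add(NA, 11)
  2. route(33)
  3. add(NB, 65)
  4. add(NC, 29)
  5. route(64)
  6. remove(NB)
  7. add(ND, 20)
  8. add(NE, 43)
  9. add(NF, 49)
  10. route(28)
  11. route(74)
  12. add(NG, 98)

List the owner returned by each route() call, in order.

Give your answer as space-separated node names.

Answer: NA NB NC NA

Derivation:
Op 1: add NA@11 -> ring=[11:NA]
Op 2: route key 33: none >= 33, wrap to smallest pos 11 -> NA
Op 3: add NB@65 -> ring=[11:NA,65:NB]
Op 4: add NC@29 -> ring=[11:NA,29:NC,65:NB]
Op 5: route key 64: smallest pos >= 64 is 65 -> NB
Op 6: remove NB -> ring=[11:NA,29:NC]
Op 7: add ND@20 -> ring=[11:NA,20:ND,29:NC]
Op 8: add NE@43 -> ring=[11:NA,20:ND,29:NC,43:NE]
Op 9: add NF@49 -> ring=[11:NA,20:ND,29:NC,43:NE,49:NF]
Op 10: route key 28: smallest pos >= 28 is 29 -> NC
Op 11: route key 74: none >= 74, wrap to smallest pos 11 -> NA
Op 12: add NG@98 -> ring=[11:NA,20:ND,29:NC,43:NE,49:NF,98:NG]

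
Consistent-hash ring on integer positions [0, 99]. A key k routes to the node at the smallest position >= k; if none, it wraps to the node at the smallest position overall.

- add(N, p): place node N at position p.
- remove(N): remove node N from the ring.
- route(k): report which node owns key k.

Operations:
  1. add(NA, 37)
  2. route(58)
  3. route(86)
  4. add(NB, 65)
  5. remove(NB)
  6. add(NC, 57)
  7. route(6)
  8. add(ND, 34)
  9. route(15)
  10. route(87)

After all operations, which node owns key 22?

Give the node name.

Answer: ND

Derivation:
Op 1: add NA@37 -> ring=[37:NA]
Op 2: route key 58: none >= 58, wrap to smallest pos 37 -> NA
Op 3: route key 86: none >= 86, wrap to smallest pos 37 -> NA
Op 4: add NB@65 -> ring=[37:NA,65:NB]
Op 5: remove NB -> ring=[37:NA]
Op 6: add NC@57 -> ring=[37:NA,57:NC]
Op 7: route key 6: smallest pos >= 6 is 37 -> NA
Op 8: add ND@34 -> ring=[34:ND,37:NA,57:NC]
Op 9: route key 15: smallest pos >= 15 is 34 -> ND
Op 10: route key 87: none >= 87, wrap to smallest pos 34 -> ND
Final route key 22: smallest pos >= 22 is 34 -> ND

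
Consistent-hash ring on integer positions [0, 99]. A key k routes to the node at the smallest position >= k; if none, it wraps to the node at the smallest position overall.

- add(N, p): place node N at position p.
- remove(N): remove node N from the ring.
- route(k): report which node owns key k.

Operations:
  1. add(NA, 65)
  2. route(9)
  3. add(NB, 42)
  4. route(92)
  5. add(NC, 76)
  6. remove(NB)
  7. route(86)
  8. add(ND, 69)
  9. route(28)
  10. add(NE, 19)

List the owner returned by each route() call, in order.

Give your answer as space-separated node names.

Answer: NA NB NA NA

Derivation:
Op 1: add NA@65 -> ring=[65:NA]
Op 2: route key 9: smallest pos >= 9 is 65 -> NA
Op 3: add NB@42 -> ring=[42:NB,65:NA]
Op 4: route key 92: none >= 92, wrap to smallest pos 42 -> NB
Op 5: add NC@76 -> ring=[42:NB,65:NA,76:NC]
Op 6: remove NB -> ring=[65:NA,76:NC]
Op 7: route key 86: none >= 86, wrap to smallest pos 65 -> NA
Op 8: add ND@69 -> ring=[65:NA,69:ND,76:NC]
Op 9: route key 28: smallest pos >= 28 is 65 -> NA
Op 10: add NE@19 -> ring=[19:NE,65:NA,69:ND,76:NC]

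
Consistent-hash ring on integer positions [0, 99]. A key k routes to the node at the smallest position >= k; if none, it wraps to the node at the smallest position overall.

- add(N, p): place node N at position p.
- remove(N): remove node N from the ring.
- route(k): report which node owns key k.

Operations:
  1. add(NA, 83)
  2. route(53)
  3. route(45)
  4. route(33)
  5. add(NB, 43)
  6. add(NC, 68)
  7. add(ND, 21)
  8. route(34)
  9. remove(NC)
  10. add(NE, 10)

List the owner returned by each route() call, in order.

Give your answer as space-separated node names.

Op 1: add NA@83 -> ring=[83:NA]
Op 2: route key 53: smallest pos >= 53 is 83 -> NA
Op 3: route key 45: smallest pos >= 45 is 83 -> NA
Op 4: route key 33: smallest pos >= 33 is 83 -> NA
Op 5: add NB@43 -> ring=[43:NB,83:NA]
Op 6: add NC@68 -> ring=[43:NB,68:NC,83:NA]
Op 7: add ND@21 -> ring=[21:ND,43:NB,68:NC,83:NA]
Op 8: route key 34: smallest pos >= 34 is 43 -> NB
Op 9: remove NC -> ring=[21:ND,43:NB,83:NA]
Op 10: add NE@10 -> ring=[10:NE,21:ND,43:NB,83:NA]

Answer: NA NA NA NB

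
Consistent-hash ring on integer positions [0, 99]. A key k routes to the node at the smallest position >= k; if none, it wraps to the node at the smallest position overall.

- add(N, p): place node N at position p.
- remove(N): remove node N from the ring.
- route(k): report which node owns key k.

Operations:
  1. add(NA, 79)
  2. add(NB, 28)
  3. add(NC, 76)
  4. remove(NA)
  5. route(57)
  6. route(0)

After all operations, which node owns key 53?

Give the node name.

Op 1: add NA@79 -> ring=[79:NA]
Op 2: add NB@28 -> ring=[28:NB,79:NA]
Op 3: add NC@76 -> ring=[28:NB,76:NC,79:NA]
Op 4: remove NA -> ring=[28:NB,76:NC]
Op 5: route key 57: smallest pos >= 57 is 76 -> NC
Op 6: route key 0: smallest pos >= 0 is 28 -> NB
Final route key 53: smallest pos >= 53 is 76 -> NC

Answer: NC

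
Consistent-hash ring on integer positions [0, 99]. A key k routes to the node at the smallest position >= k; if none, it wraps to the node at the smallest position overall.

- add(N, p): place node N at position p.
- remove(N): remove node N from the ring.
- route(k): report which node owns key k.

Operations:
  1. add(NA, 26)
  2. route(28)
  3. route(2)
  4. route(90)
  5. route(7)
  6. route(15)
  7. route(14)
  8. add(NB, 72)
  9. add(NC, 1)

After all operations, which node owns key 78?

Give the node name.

Op 1: add NA@26 -> ring=[26:NA]
Op 2: route key 28: none >= 28, wrap to smallest pos 26 -> NA
Op 3: route key 2: smallest pos >= 2 is 26 -> NA
Op 4: route key 90: none >= 90, wrap to smallest pos 26 -> NA
Op 5: route key 7: smallest pos >= 7 is 26 -> NA
Op 6: route key 15: smallest pos >= 15 is 26 -> NA
Op 7: route key 14: smallest pos >= 14 is 26 -> NA
Op 8: add NB@72 -> ring=[26:NA,72:NB]
Op 9: add NC@1 -> ring=[1:NC,26:NA,72:NB]
Final route key 78: none >= 78, wrap to smallest pos 1 -> NC

Answer: NC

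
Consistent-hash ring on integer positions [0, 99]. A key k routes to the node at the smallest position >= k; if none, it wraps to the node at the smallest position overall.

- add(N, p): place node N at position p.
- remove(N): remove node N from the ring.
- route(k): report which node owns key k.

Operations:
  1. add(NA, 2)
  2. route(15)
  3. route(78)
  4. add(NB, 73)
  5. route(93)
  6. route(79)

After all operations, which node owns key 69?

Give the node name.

Answer: NB

Derivation:
Op 1: add NA@2 -> ring=[2:NA]
Op 2: route key 15: none >= 15, wrap to smallest pos 2 -> NA
Op 3: route key 78: none >= 78, wrap to smallest pos 2 -> NA
Op 4: add NB@73 -> ring=[2:NA,73:NB]
Op 5: route key 93: none >= 93, wrap to smallest pos 2 -> NA
Op 6: route key 79: none >= 79, wrap to smallest pos 2 -> NA
Final route key 69: smallest pos >= 69 is 73 -> NB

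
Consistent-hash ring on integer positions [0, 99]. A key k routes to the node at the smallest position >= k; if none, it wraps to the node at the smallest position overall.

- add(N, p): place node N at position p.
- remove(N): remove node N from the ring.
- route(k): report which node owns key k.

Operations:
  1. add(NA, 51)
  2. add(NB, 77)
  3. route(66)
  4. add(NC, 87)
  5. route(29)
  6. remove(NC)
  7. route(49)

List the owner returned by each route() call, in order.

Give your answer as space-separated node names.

Answer: NB NA NA

Derivation:
Op 1: add NA@51 -> ring=[51:NA]
Op 2: add NB@77 -> ring=[51:NA,77:NB]
Op 3: route key 66: smallest pos >= 66 is 77 -> NB
Op 4: add NC@87 -> ring=[51:NA,77:NB,87:NC]
Op 5: route key 29: smallest pos >= 29 is 51 -> NA
Op 6: remove NC -> ring=[51:NA,77:NB]
Op 7: route key 49: smallest pos >= 49 is 51 -> NA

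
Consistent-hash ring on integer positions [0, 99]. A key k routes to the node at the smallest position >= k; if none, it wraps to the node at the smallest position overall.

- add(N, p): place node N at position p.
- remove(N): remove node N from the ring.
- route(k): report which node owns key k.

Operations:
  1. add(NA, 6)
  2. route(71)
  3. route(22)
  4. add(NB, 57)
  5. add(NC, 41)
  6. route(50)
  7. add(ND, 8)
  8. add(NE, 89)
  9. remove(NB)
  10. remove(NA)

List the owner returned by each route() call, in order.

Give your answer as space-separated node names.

Op 1: add NA@6 -> ring=[6:NA]
Op 2: route key 71: none >= 71, wrap to smallest pos 6 -> NA
Op 3: route key 22: none >= 22, wrap to smallest pos 6 -> NA
Op 4: add NB@57 -> ring=[6:NA,57:NB]
Op 5: add NC@41 -> ring=[6:NA,41:NC,57:NB]
Op 6: route key 50: smallest pos >= 50 is 57 -> NB
Op 7: add ND@8 -> ring=[6:NA,8:ND,41:NC,57:NB]
Op 8: add NE@89 -> ring=[6:NA,8:ND,41:NC,57:NB,89:NE]
Op 9: remove NB -> ring=[6:NA,8:ND,41:NC,89:NE]
Op 10: remove NA -> ring=[8:ND,41:NC,89:NE]

Answer: NA NA NB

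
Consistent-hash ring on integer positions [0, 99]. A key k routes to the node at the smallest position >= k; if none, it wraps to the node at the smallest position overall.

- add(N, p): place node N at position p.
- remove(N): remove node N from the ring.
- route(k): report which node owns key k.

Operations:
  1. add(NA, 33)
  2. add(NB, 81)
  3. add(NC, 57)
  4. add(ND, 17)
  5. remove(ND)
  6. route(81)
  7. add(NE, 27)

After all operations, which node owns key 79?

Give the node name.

Answer: NB

Derivation:
Op 1: add NA@33 -> ring=[33:NA]
Op 2: add NB@81 -> ring=[33:NA,81:NB]
Op 3: add NC@57 -> ring=[33:NA,57:NC,81:NB]
Op 4: add ND@17 -> ring=[17:ND,33:NA,57:NC,81:NB]
Op 5: remove ND -> ring=[33:NA,57:NC,81:NB]
Op 6: route key 81: smallest pos >= 81 is 81 -> NB
Op 7: add NE@27 -> ring=[27:NE,33:NA,57:NC,81:NB]
Final route key 79: smallest pos >= 79 is 81 -> NB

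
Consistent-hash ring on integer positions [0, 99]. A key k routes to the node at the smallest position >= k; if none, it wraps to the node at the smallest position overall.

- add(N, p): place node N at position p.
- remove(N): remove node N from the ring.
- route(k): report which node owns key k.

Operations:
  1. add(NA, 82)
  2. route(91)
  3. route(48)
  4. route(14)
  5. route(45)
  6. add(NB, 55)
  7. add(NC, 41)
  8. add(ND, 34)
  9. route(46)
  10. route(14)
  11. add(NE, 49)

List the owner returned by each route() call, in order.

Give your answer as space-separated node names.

Answer: NA NA NA NA NB ND

Derivation:
Op 1: add NA@82 -> ring=[82:NA]
Op 2: route key 91: none >= 91, wrap to smallest pos 82 -> NA
Op 3: route key 48: smallest pos >= 48 is 82 -> NA
Op 4: route key 14: smallest pos >= 14 is 82 -> NA
Op 5: route key 45: smallest pos >= 45 is 82 -> NA
Op 6: add NB@55 -> ring=[55:NB,82:NA]
Op 7: add NC@41 -> ring=[41:NC,55:NB,82:NA]
Op 8: add ND@34 -> ring=[34:ND,41:NC,55:NB,82:NA]
Op 9: route key 46: smallest pos >= 46 is 55 -> NB
Op 10: route key 14: smallest pos >= 14 is 34 -> ND
Op 11: add NE@49 -> ring=[34:ND,41:NC,49:NE,55:NB,82:NA]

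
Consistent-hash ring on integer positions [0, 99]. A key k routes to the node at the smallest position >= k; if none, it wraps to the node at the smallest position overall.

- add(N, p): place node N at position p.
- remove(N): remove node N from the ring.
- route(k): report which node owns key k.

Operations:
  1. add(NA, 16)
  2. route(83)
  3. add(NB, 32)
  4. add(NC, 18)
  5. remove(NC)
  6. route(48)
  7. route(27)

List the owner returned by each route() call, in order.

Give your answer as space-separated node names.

Op 1: add NA@16 -> ring=[16:NA]
Op 2: route key 83: none >= 83, wrap to smallest pos 16 -> NA
Op 3: add NB@32 -> ring=[16:NA,32:NB]
Op 4: add NC@18 -> ring=[16:NA,18:NC,32:NB]
Op 5: remove NC -> ring=[16:NA,32:NB]
Op 6: route key 48: none >= 48, wrap to smallest pos 16 -> NA
Op 7: route key 27: smallest pos >= 27 is 32 -> NB

Answer: NA NA NB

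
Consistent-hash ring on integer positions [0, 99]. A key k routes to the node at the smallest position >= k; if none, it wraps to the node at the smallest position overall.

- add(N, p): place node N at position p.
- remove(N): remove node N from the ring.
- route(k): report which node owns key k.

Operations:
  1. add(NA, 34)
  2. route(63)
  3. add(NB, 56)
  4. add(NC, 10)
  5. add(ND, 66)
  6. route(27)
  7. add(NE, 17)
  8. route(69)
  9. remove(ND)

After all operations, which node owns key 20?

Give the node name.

Answer: NA

Derivation:
Op 1: add NA@34 -> ring=[34:NA]
Op 2: route key 63: none >= 63, wrap to smallest pos 34 -> NA
Op 3: add NB@56 -> ring=[34:NA,56:NB]
Op 4: add NC@10 -> ring=[10:NC,34:NA,56:NB]
Op 5: add ND@66 -> ring=[10:NC,34:NA,56:NB,66:ND]
Op 6: route key 27: smallest pos >= 27 is 34 -> NA
Op 7: add NE@17 -> ring=[10:NC,17:NE,34:NA,56:NB,66:ND]
Op 8: route key 69: none >= 69, wrap to smallest pos 10 -> NC
Op 9: remove ND -> ring=[10:NC,17:NE,34:NA,56:NB]
Final route key 20: smallest pos >= 20 is 34 -> NA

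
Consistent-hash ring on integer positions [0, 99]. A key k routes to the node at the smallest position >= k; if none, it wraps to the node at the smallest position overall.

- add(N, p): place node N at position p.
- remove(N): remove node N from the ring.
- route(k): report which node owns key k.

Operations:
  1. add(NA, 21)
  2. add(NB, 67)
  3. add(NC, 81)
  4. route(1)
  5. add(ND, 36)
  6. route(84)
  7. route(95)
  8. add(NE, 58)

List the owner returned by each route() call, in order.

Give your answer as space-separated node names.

Answer: NA NA NA

Derivation:
Op 1: add NA@21 -> ring=[21:NA]
Op 2: add NB@67 -> ring=[21:NA,67:NB]
Op 3: add NC@81 -> ring=[21:NA,67:NB,81:NC]
Op 4: route key 1: smallest pos >= 1 is 21 -> NA
Op 5: add ND@36 -> ring=[21:NA,36:ND,67:NB,81:NC]
Op 6: route key 84: none >= 84, wrap to smallest pos 21 -> NA
Op 7: route key 95: none >= 95, wrap to smallest pos 21 -> NA
Op 8: add NE@58 -> ring=[21:NA,36:ND,58:NE,67:NB,81:NC]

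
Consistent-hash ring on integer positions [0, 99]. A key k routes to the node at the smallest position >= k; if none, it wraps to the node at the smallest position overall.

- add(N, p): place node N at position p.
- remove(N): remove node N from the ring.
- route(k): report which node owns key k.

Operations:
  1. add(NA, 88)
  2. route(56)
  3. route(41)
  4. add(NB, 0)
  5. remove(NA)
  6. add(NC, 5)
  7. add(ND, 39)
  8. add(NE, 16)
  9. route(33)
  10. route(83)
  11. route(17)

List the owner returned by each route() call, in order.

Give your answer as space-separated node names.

Op 1: add NA@88 -> ring=[88:NA]
Op 2: route key 56: smallest pos >= 56 is 88 -> NA
Op 3: route key 41: smallest pos >= 41 is 88 -> NA
Op 4: add NB@0 -> ring=[0:NB,88:NA]
Op 5: remove NA -> ring=[0:NB]
Op 6: add NC@5 -> ring=[0:NB,5:NC]
Op 7: add ND@39 -> ring=[0:NB,5:NC,39:ND]
Op 8: add NE@16 -> ring=[0:NB,5:NC,16:NE,39:ND]
Op 9: route key 33: smallest pos >= 33 is 39 -> ND
Op 10: route key 83: none >= 83, wrap to smallest pos 0 -> NB
Op 11: route key 17: smallest pos >= 17 is 39 -> ND

Answer: NA NA ND NB ND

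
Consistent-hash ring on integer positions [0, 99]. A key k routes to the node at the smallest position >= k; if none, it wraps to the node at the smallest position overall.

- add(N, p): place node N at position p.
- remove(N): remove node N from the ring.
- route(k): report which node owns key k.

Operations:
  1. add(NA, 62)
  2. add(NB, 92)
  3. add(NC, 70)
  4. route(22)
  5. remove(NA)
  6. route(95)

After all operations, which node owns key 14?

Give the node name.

Op 1: add NA@62 -> ring=[62:NA]
Op 2: add NB@92 -> ring=[62:NA,92:NB]
Op 3: add NC@70 -> ring=[62:NA,70:NC,92:NB]
Op 4: route key 22: smallest pos >= 22 is 62 -> NA
Op 5: remove NA -> ring=[70:NC,92:NB]
Op 6: route key 95: none >= 95, wrap to smallest pos 70 -> NC
Final route key 14: smallest pos >= 14 is 70 -> NC

Answer: NC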